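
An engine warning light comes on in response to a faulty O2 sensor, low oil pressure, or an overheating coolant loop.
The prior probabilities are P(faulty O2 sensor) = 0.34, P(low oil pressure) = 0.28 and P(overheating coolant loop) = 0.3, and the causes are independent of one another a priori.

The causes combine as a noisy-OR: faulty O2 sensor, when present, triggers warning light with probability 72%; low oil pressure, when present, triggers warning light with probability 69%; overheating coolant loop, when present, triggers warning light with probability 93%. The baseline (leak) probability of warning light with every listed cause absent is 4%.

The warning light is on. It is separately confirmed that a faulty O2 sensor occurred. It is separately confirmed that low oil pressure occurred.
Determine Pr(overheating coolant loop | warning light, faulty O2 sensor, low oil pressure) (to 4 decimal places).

Pr(overheating coolant loop | warning light, faulty O2 sensor, low oil pressure) ≈ 0.3173

Under noisy-OR, P(warning light | causes) = 1 − (1−0.04)·∏(1−qᵢ) over the active causes.
By total probability over both values of overheating coolant loop:
  P(warning light | faulty O2 sensor, low oil pressure) = 0.916672*0.7 + 0.994167*0.3
        = 0.641670 + 0.298250 = 0.939920
The terms with overheating coolant loop present sum to 0.298250, so
  P(overheating coolant loop | warning light, faulty O2 sensor, low oil pressure) = 0.298250 / 0.939920 ≈ 0.3173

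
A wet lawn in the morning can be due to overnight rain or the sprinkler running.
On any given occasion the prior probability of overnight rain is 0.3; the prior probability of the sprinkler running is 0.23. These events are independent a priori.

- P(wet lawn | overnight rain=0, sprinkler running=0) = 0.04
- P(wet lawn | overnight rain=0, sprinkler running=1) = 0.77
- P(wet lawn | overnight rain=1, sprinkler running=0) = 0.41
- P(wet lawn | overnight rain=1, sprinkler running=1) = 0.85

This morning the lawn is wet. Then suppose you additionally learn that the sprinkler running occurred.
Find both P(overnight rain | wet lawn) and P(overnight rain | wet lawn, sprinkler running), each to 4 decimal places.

P(overnight rain | wet lawn) ≈ 0.5131; P(overnight rain | wet lawn, sprinkler running) ≈ 0.3212

Sum P(wet lawn|·) weighted by the priors over the 4 (overnight rain, sprinkler running) configurations:
  P(wet lawn) = 0.04·0.7·0.77 + 0.77·0.7·0.23 + 0.41·0.3·0.77 + 0.85·0.3·0.23
        = 0.021560 + 0.123970 + 0.094710 + 0.058650 = 0.298890
Configurations with overnight rain contribute 0.153360, so
  P(overnight rain | wet lawn) = 0.153360 / 0.298890 ≈ 0.5131

Now also conditioning on sprinkler running=true:
P(wet lawn | sprinkler running) = 0.77·0.7 + 0.85·0.3 = 0.539000 + 0.255000 = 0.794000
Restricting to configurations with overnight rain present: 0.85·0.3 = 0.255000.
So P(overnight rain | wet lawn, sprinkler running) = 0.255000/0.794000 ≈ 0.3212.
The drop from 0.5131 to 0.3212 is the explaining-away (discounting) effect.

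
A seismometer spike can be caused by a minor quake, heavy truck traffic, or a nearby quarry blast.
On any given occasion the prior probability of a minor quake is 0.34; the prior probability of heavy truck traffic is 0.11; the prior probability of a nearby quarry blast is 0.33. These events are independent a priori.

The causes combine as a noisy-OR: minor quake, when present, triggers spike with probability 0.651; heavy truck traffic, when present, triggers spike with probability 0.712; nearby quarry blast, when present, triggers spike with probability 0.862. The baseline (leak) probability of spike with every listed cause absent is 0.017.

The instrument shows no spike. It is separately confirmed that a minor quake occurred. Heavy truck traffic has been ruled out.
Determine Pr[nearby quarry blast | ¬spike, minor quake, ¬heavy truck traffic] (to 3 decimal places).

Under noisy-OR, P(spike | causes) = 1 − (1−0.017)·∏(1−qᵢ) over the active causes.
Weight on nearby quarry blast=true, given the evidence: 0.047343*0.33 = 0.015623
The normalizing constant is 0.343067*0.67 + 0.047343*0.33 = 0.245478
P(nearby quarry blast | ¬spike, minor quake, ¬heavy truck traffic) = 0.015623/0.245478 ≈ 0.064

Pr[nearby quarry blast | ¬spike, minor quake, ¬heavy truck traffic] ≈ 0.064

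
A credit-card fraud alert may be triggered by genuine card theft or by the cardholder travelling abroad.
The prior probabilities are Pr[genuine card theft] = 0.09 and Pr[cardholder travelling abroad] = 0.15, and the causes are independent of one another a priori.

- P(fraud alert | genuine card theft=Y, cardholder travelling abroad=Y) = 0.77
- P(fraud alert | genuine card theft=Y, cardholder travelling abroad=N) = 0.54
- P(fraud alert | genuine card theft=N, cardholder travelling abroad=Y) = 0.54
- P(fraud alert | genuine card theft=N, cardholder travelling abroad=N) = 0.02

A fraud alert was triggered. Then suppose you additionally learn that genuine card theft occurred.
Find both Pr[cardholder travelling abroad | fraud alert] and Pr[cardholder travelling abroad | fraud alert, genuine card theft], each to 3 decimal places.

Pr[cardholder travelling abroad | fraud alert] ≈ 0.597; Pr[cardholder travelling abroad | fraud alert, genuine card theft] ≈ 0.201

Weight on cardholder travelling abroad=true, given the evidence: 0.073710 + 0.010395 = 0.084105
Denominator P(fraud alert): 0.02*0.91*0.85 + 0.54*0.91*0.15 + 0.54*0.09*0.85 + 0.77*0.09*0.15 = 0.140885
Posterior = 0.084105 / 0.140885 ≈ 0.597

With the extra evidence:
P(fraud alert | genuine card theft) = 0.54·0.85 + 0.77·0.15 = 0.459000 + 0.115500 = 0.574500
The cardholder travelling abroad-present share is 0.77·0.15 = 0.115500.
So P(cardholder travelling abroad | fraud alert, genuine card theft) = 0.115500/0.574500 ≈ 0.201.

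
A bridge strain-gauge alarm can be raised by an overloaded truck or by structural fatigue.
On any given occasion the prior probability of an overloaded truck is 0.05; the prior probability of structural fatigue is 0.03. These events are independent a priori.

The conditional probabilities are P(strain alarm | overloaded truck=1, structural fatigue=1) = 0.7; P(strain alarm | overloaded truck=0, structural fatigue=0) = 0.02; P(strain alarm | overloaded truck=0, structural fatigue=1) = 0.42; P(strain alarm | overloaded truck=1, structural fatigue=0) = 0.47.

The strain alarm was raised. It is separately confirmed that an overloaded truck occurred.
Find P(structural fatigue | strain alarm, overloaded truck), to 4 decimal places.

P(strain alarm | overloaded truck) = 0.47*0.97 + 0.7*0.03 = 0.455900 + 0.021000 = 0.476900
Restricting to configurations with structural fatigue present: 0.7*0.03 = 0.021000.
P(structural fatigue | strain alarm, overloaded truck) = 0.021000 / 0.476900 ≈ 0.0440

P(structural fatigue | strain alarm, overloaded truck) ≈ 0.0440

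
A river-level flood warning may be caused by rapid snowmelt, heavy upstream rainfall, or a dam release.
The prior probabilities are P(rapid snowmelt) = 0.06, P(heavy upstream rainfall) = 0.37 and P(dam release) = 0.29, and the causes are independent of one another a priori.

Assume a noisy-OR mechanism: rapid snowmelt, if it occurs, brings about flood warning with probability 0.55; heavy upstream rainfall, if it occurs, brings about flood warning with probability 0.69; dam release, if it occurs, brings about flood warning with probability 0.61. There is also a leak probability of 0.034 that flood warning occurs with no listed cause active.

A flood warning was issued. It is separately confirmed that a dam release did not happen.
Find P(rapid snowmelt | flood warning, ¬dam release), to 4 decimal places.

P(rapid snowmelt | flood warning, ¬dam release) ≈ 0.1333

Under noisy-OR, P(flood warning | causes) = 1 − (1−0.034)·∏(1−qᵢ) over the active causes.
P(flood warning | ¬dam release) = 0.034×0.94×0.63 + 0.70054×0.94×0.37 + 0.5653×0.06×0.63 + 0.865243×0.06×0.37 = 0.020135 + 0.243648 + 0.021368 + 0.019208 = 0.304359
Restricting to configurations with rapid snowmelt present: 0.021368 + 0.019208 = 0.040576.
P(rapid snowmelt | flood warning, ¬dam release) = 0.040576 / 0.304359 ≈ 0.1333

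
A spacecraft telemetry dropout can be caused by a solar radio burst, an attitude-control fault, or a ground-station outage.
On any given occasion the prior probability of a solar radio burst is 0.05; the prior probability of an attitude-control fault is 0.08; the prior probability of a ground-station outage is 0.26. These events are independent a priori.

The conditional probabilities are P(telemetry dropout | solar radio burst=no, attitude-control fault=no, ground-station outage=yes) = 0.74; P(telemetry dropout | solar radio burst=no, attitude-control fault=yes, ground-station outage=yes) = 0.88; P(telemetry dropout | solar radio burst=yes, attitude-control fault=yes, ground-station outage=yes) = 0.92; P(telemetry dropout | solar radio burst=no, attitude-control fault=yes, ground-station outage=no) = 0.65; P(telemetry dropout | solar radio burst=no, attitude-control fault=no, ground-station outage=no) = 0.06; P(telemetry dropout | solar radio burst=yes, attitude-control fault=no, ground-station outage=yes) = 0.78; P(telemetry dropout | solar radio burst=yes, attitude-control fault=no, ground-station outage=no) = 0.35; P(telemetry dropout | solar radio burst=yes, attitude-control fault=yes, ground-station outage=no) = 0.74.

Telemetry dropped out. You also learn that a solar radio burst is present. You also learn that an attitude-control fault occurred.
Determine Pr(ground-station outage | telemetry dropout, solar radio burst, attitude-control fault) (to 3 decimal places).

Pr(ground-station outage | telemetry dropout, solar radio burst, attitude-control fault) ≈ 0.304

For the numerator, keep only ground-station outage=true terms: 0.92·0.26 = 0.239200
The normalizing constant is 0.74·0.74 + 0.92·0.26 = 0.786800
Posterior = 0.239200 / 0.786800 ≈ 0.304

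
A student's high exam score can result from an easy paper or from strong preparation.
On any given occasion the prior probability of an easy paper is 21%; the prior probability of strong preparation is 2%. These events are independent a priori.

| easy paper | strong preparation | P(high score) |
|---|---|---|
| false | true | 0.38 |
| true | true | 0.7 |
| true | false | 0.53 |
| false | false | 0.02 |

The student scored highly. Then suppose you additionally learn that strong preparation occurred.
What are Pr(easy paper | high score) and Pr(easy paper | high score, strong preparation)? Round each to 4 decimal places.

P(high score) = 0.02·0.79·0.98 + 0.38·0.79·0.02 + 0.53·0.21·0.98 + 0.7·0.21·0.02 = 0.015484 + 0.006004 + 0.109074 + 0.002940 = 0.133502
Restricting to configurations with easy paper present: 0.109074 + 0.002940 = 0.112014.
P(easy paper | high score) = 0.112014 / 0.133502 ≈ 0.8390

Now condition on the additional information:
P(high score | strong preparation) = 0.38*0.79 + 0.7*0.21 = 0.300200 + 0.147000 = 0.447200
The easy paper-present share is 0.7*0.21 = 0.147000.
Hence the posterior is 0.147000/0.447200 ≈ 0.3287.
This is intercausal reasoning (explaining away): once strong preparation accounts for the high score, easy paper becomes less likely.

Pr(easy paper | high score) ≈ 0.8390; Pr(easy paper | high score, strong preparation) ≈ 0.3287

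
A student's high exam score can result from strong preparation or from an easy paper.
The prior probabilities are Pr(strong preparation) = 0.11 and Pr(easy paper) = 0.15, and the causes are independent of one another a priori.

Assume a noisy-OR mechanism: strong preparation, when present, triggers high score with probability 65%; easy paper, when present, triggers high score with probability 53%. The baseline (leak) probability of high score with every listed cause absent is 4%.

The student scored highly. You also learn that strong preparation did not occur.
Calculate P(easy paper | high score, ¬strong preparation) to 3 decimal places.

P(easy paper | high score, ¬strong preparation) ≈ 0.708

Under noisy-OR, P(high score | causes) = 1 − (1−0.04)·∏(1−qᵢ) over the active causes.
P(high score | ¬strong preparation) = 0.04×0.85 + 0.5488×0.15 = 0.034000 + 0.082320 = 0.116320
The easy paper-present share is 0.5488×0.15 = 0.082320.
P(easy paper | high score, ¬strong preparation) = 0.082320 / 0.116320 ≈ 0.708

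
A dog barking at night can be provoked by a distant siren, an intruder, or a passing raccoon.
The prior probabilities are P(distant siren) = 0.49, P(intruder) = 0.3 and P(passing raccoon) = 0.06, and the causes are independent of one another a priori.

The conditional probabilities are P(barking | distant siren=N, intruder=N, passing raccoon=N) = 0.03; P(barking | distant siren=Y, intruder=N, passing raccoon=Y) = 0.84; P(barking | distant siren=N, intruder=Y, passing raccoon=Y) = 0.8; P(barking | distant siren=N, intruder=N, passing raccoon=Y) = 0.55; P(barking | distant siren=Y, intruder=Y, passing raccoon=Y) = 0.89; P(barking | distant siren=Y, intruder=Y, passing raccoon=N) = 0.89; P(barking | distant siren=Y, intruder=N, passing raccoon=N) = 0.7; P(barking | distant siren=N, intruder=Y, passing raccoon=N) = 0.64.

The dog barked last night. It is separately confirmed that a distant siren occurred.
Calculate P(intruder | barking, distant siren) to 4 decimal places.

By total probability over the 4 (intruder, passing raccoon) configurations:
  P(barking | distant siren) = 0.7×0.7×0.94 + 0.84×0.7×0.06 + 0.89×0.3×0.94 + 0.89×0.3×0.06
        = 0.460600 + 0.035280 + 0.250980 + 0.016020 = 0.762880
Configurations with intruder contribute 0.267000, so
  P(intruder | barking, distant siren) = 0.267000 / 0.762880 ≈ 0.3500

P(intruder | barking, distant siren) ≈ 0.3500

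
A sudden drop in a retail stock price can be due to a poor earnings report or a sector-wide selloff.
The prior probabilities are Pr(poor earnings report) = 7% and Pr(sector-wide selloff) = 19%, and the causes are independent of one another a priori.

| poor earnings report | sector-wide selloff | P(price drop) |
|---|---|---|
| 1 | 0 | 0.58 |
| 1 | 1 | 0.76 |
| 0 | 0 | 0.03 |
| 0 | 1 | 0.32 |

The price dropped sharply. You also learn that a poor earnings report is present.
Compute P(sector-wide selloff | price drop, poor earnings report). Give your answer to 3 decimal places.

By total probability over both values of sector-wide selloff:
  P(price drop | poor earnings report) = 0.58·0.81 + 0.76·0.19
        = 0.469800 + 0.144400 = 0.614200
Keeping only the sector-wide selloff-present terms gives 0.144400, so
  P(sector-wide selloff | price drop, poor earnings report) = 0.144400 / 0.614200 ≈ 0.235

P(sector-wide selloff | price drop, poor earnings report) ≈ 0.235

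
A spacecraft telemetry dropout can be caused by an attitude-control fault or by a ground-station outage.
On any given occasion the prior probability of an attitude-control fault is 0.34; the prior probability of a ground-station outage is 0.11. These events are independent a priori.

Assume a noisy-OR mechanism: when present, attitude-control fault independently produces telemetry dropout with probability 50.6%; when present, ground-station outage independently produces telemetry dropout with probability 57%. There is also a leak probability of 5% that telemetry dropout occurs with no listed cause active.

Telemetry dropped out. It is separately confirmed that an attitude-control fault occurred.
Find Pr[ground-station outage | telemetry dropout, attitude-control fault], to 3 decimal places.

Under noisy-OR, P(telemetry dropout | causes) = 1 − (1−0.05)·∏(1−qᵢ) over the active causes.
By total probability over both values of ground-station outage:
  P(telemetry dropout | attitude-control fault) = 0.5307×0.89 + 0.798201×0.11
        = 0.472323 + 0.087802 = 0.560125
The terms with ground-station outage present sum to 0.087802, so
  P(ground-station outage | telemetry dropout, attitude-control fault) = 0.087802 / 0.560125 ≈ 0.157

Pr[ground-station outage | telemetry dropout, attitude-control fault] ≈ 0.157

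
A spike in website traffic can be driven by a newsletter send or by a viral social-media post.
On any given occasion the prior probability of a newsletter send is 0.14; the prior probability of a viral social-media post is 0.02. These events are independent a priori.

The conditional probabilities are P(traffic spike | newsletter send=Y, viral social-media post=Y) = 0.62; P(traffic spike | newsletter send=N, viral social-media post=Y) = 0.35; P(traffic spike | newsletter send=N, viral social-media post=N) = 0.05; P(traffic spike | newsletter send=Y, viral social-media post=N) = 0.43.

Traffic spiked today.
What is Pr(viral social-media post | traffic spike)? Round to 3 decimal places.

Pr(viral social-media post | traffic spike) ≈ 0.071

For the numerator, keep only viral social-media post=true terms: 0.006020 + 0.001736 = 0.007756
Normalizer over all consistent configurations: 0.05×0.86×0.98 + 0.35×0.86×0.02 + 0.43×0.14×0.98 + 0.62×0.14×0.02 = 0.108892
Posterior = 0.007756 / 0.108892 ≈ 0.071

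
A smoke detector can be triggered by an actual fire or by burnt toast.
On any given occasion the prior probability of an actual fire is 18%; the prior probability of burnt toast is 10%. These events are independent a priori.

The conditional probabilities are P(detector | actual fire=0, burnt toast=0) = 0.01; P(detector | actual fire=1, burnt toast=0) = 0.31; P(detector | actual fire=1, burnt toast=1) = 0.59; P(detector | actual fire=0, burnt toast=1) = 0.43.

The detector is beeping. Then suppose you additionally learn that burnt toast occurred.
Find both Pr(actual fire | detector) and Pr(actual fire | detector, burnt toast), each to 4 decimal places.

Enumerate the 4 (actual fire, burnt toast) configurations and weight by the priors:
  P(detector) = 0.01*0.82*0.9 + 0.43*0.82*0.1 + 0.31*0.18*0.9 + 0.59*0.18*0.1
        = 0.007380 + 0.035260 + 0.050220 + 0.010620 = 0.103480
The terms with actual fire present sum to 0.060840, so
  P(actual fire | detector) = 0.060840 / 0.103480 ≈ 0.5879

Now condition on the additional information:
Weight on actual fire=true, given the evidence: 0.59*0.18 = 0.106200
Denominator P(detector | burnt toast): 0.43*0.82 + 0.59*0.18 = 0.458800
Posterior = 0.106200 / 0.458800 ≈ 0.2315
— burnt toast explains away the evidence for actual fire.

Pr(actual fire | detector) ≈ 0.5879; Pr(actual fire | detector, burnt toast) ≈ 0.2315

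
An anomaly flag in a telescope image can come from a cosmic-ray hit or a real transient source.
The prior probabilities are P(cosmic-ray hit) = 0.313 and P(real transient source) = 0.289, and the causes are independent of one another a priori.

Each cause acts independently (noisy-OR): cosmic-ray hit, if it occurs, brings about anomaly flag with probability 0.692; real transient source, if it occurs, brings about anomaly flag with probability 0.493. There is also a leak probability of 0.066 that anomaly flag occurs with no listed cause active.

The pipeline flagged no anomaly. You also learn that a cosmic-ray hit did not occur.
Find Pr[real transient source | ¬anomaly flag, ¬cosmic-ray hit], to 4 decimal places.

Pr[real transient source | ¬anomaly flag, ¬cosmic-ray hit] ≈ 0.1709

Under noisy-OR, P(anomaly flag | causes) = 1 − (1−0.066)·∏(1−qᵢ) over the active causes.
P(¬anomaly flag | ¬cosmic-ray hit) = 0.934×0.711 + 0.473538×0.289 = 0.664074 + 0.136852 = 0.800926
Of this, 0.136852 comes from 0.473538×0.289 (the real transient source=true cases).
Hence the posterior is 0.136852/0.800926 ≈ 0.1709.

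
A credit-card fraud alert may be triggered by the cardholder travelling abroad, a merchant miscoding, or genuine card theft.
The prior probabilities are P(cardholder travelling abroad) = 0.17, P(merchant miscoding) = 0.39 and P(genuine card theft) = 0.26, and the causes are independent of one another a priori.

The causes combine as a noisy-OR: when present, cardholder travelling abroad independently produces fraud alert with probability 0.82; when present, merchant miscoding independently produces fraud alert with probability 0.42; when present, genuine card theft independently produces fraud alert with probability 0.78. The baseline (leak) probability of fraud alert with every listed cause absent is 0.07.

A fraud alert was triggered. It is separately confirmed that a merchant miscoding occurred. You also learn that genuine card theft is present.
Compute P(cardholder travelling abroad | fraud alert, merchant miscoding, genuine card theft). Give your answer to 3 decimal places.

P(cardholder travelling abroad | fraud alert, merchant miscoding, genuine card theft) ≈ 0.185

Under noisy-OR, P(fraud alert | causes) = 1 − (1−0.07)·∏(1−qᵢ) over the active causes.
P(fraud alert | merchant miscoding, genuine card theft) = 0.881332·0.83 + 0.97864·0.17 = 0.731506 + 0.166369 = 0.897875
Restricting to configurations with cardholder travelling abroad present: 0.97864·0.17 = 0.166369.
P(cardholder travelling abroad | fraud alert, merchant miscoding, genuine card theft) = 0.166369 / 0.897875 ≈ 0.185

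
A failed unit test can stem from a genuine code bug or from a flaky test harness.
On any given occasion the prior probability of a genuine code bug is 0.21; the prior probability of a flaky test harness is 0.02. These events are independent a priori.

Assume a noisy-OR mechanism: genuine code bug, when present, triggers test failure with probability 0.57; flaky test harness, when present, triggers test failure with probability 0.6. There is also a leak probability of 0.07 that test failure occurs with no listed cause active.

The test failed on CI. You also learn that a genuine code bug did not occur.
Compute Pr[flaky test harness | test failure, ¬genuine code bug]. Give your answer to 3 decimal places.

Pr[flaky test harness | test failure, ¬genuine code bug] ≈ 0.155

Under noisy-OR, P(test failure | causes) = 1 − (1−0.07)·∏(1−qᵢ) over the active causes.
P(test failure | ¬genuine code bug) = 0.07·0.98 + 0.628·0.02 = 0.068600 + 0.012560 = 0.081160
Restricting to configurations with flaky test harness present: 0.628·0.02 = 0.012560.
So P(flaky test harness | test failure, ¬genuine code bug) = 0.012560/0.081160 ≈ 0.155.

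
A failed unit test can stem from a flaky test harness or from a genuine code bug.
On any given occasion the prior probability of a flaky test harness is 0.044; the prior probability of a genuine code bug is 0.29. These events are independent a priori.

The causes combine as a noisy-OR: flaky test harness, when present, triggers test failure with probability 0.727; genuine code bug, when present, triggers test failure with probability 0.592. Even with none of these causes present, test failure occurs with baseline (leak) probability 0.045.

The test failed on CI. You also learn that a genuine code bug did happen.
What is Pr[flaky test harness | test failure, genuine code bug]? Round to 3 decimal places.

Pr[flaky test harness | test failure, genuine code bug] ≈ 0.063

Under noisy-OR, P(test failure | causes) = 1 − (1−0.045)·∏(1−qᵢ) over the active causes.
By total probability over both values of flaky test harness:
  P(test failure | genuine code bug) = 0.61036*0.956 + 0.893628*0.044
        = 0.583504 + 0.039320 = 0.622824
The terms with flaky test harness present sum to 0.039320, so
  P(flaky test harness | test failure, genuine code bug) = 0.039320 / 0.622824 ≈ 0.063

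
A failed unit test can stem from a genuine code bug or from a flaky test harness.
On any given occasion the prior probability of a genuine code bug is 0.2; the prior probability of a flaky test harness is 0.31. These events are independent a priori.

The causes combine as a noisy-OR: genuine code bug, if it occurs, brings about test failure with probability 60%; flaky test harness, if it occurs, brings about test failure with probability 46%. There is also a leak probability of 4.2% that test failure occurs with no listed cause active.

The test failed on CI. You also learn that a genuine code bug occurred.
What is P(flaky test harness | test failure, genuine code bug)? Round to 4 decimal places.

P(flaky test harness | test failure, genuine code bug) ≈ 0.3662

Under noisy-OR, P(test failure | causes) = 1 − (1−0.042)·∏(1−qᵢ) over the active causes.
Weight on flaky test harness=true, given the evidence: 0.793072·0.31 = 0.245852
Denominator P(test failure | genuine code bug): 0.6168·0.69 + 0.793072·0.31 = 0.671444
P(flaky test harness | test failure, genuine code bug) = 0.245852/0.671444 ≈ 0.3662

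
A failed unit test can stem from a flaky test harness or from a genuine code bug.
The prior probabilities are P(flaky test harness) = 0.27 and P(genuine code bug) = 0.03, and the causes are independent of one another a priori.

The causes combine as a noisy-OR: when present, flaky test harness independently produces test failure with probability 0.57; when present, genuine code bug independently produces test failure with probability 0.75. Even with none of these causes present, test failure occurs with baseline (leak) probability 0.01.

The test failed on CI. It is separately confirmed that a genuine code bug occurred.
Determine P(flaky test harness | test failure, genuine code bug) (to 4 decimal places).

P(flaky test harness | test failure, genuine code bug) ≈ 0.3052

Under noisy-OR, P(test failure | causes) = 1 − (1−0.01)·∏(1−qᵢ) over the active causes.
P(test failure | genuine code bug) = 0.7525·0.73 + 0.893575·0.27 = 0.549325 + 0.241265 = 0.790590
Restricting to configurations with flaky test harness present: 0.893575·0.27 = 0.241265.
Hence the posterior is 0.241265/0.790590 ≈ 0.3052.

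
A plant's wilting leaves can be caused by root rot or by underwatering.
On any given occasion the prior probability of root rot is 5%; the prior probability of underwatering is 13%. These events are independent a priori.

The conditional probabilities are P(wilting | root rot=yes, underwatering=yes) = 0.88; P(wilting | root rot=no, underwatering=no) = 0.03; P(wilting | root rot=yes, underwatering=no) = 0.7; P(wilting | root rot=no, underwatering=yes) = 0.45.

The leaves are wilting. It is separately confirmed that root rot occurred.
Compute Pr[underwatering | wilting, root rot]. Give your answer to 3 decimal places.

Pr[underwatering | wilting, root rot] ≈ 0.158

Numerator (weight on configurations with underwatering): 0.88*0.13 = 0.114400
Denominator P(wilting | root rot): 0.7*0.87 + 0.88*0.13 = 0.723400
Posterior = 0.114400 / 0.723400 ≈ 0.158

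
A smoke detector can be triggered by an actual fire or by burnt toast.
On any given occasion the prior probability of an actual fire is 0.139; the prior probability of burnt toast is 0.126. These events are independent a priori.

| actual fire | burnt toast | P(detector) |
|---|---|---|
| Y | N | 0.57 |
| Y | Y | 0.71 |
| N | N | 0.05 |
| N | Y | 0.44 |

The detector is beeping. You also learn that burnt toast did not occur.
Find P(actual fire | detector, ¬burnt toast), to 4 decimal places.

P(actual fire | detector, ¬burnt toast) ≈ 0.6479

Numerator (weight on configurations with actual fire): 0.57·0.139 = 0.079230
Normalizer over all consistent configurations: 0.05·0.861 + 0.57·0.139 = 0.122280
Posterior = 0.079230 / 0.122280 ≈ 0.6479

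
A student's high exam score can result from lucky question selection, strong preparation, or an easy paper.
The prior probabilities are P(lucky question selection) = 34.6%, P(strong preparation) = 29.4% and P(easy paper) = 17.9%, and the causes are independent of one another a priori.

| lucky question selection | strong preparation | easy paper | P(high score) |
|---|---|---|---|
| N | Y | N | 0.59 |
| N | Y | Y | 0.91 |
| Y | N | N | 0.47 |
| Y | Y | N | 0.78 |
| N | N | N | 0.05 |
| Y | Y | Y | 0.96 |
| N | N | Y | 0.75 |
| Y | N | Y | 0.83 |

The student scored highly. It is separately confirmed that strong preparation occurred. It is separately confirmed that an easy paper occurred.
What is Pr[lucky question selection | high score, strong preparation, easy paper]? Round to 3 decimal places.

By total probability over both values of lucky question selection:
  P(high score | strong preparation, easy paper) = 0.91*0.654 + 0.96*0.346
        = 0.595140 + 0.332160 = 0.927300
Keeping only the lucky question selection-present terms gives 0.332160, so
  P(lucky question selection | high score, strong preparation, easy paper) = 0.332160 / 0.927300 ≈ 0.358

Pr[lucky question selection | high score, strong preparation, easy paper] ≈ 0.358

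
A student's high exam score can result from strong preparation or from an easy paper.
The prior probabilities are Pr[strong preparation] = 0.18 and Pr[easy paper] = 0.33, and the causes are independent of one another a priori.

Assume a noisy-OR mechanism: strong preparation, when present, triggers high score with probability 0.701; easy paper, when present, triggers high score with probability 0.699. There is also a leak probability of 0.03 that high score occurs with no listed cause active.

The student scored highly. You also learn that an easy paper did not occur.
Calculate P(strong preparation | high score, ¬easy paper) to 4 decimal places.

Under noisy-OR, P(high score | causes) = 1 − (1−0.03)·∏(1−qᵢ) over the active causes.
Sum P(high score|·) weighted by the priors over both values of strong preparation:
  P(high score | ¬easy paper) = 0.03×0.82 + 0.70997×0.18
        = 0.024600 + 0.127795 = 0.152395
The terms with strong preparation present sum to 0.127795, so
  P(strong preparation | high score, ¬easy paper) = 0.127795 / 0.152395 ≈ 0.8386

P(strong preparation | high score, ¬easy paper) ≈ 0.8386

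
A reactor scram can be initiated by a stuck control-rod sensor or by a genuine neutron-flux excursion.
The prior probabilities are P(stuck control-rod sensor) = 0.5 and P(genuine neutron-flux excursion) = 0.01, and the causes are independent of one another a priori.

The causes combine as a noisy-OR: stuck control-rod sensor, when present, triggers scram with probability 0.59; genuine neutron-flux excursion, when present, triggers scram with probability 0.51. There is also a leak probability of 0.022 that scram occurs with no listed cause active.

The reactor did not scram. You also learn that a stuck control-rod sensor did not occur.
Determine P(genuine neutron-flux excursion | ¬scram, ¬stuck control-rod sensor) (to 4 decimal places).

Under noisy-OR, P(scram | causes) = 1 − (1−0.022)·∏(1−qᵢ) over the active causes.
Weight on genuine neutron-flux excursion=true, given the evidence: 0.47922×0.01 = 0.004792
Normalizer over all consistent configurations: 0.978×0.99 + 0.47922×0.01 = 0.973012
P(genuine neutron-flux excursion | ¬scram, ¬stuck control-rod sensor) = 0.004792/0.973012 ≈ 0.0049

P(genuine neutron-flux excursion | ¬scram, ¬stuck control-rod sensor) ≈ 0.0049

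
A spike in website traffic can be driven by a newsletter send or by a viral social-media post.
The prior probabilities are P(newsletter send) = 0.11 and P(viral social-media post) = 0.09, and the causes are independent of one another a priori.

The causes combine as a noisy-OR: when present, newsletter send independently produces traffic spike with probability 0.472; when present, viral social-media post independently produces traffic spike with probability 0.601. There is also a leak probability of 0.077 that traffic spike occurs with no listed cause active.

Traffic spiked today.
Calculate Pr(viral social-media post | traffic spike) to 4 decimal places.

Under noisy-OR, P(traffic spike | causes) = 1 − (1−0.077)·∏(1−qᵢ) over the active causes.
P(traffic spike) = 0.077*0.89*0.91 + 0.631723*0.89*0.09 + 0.512656*0.11*0.91 + 0.80555*0.11*0.09 = 0.062362 + 0.050601 + 0.051317 + 0.007975 = 0.172255
Restricting to configurations with viral social-media post present: 0.050601 + 0.007975 = 0.058576.
So P(viral social-media post | traffic spike) = 0.058576/0.172255 ≈ 0.3401.

Pr(viral social-media post | traffic spike) ≈ 0.3401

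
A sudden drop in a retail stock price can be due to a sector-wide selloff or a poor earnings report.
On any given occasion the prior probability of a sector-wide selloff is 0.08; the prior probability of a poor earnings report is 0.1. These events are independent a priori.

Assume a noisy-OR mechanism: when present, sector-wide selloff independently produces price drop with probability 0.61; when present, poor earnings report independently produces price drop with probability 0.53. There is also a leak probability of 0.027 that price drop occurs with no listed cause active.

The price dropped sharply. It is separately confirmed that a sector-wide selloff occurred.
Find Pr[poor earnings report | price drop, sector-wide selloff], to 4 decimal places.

Under noisy-OR, P(price drop | causes) = 1 − (1−0.027)·∏(1−qᵢ) over the active causes.
For the numerator, keep only poor earnings report=true terms: 0.821649*0.1 = 0.082165
Denominator P(price drop | sector-wide selloff): 0.62053*0.9 + 0.821649*0.1 = 0.640642
P(poor earnings report | price drop, sector-wide selloff) = 0.082165/0.640642 ≈ 0.1283

Pr[poor earnings report | price drop, sector-wide selloff] ≈ 0.1283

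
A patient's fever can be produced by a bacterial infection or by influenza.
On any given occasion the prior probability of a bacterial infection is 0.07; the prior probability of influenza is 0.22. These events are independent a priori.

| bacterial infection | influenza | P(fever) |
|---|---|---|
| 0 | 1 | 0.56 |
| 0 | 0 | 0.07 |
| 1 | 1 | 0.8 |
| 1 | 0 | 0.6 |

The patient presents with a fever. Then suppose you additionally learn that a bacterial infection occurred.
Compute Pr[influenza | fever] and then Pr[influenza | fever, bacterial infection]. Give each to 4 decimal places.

Numerator (weight on configurations with influenza): 0.114576 + 0.012320 = 0.126896
Normalizer over all consistent configurations: 0.07×0.93×0.78 + 0.56×0.93×0.22 + 0.6×0.07×0.78 + 0.8×0.07×0.22 = 0.210434
P(influenza | fever) = 0.126896/0.210434 ≈ 0.6030

Now condition on the additional information:
P(fever | bacterial infection) = 0.6×0.78 + 0.8×0.22 = 0.468000 + 0.176000 = 0.644000
Of this, 0.176000 comes from 0.8×0.22 (the influenza=true cases).
Hence the posterior is 0.176000/0.644000 ≈ 0.2733.

Pr[influenza | fever] ≈ 0.6030; Pr[influenza | fever, bacterial infection] ≈ 0.2733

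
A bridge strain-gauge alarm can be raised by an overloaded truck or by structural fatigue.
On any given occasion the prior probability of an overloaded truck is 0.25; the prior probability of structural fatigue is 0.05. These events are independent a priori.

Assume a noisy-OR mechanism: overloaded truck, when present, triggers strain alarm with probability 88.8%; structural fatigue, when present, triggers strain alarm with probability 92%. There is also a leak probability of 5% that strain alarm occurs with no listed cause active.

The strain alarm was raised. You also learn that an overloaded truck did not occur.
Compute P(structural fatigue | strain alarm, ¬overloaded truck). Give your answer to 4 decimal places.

Under noisy-OR, P(strain alarm | causes) = 1 − (1−0.05)·∏(1−qᵢ) over the active causes.
By total probability over both values of structural fatigue:
  P(strain alarm | ¬overloaded truck) = 0.05·0.95 + 0.924·0.05
        = 0.047500 + 0.046200 = 0.093700
The terms with structural fatigue present sum to 0.046200, so
  P(structural fatigue | strain alarm, ¬overloaded truck) = 0.046200 / 0.093700 ≈ 0.4931

P(structural fatigue | strain alarm, ¬overloaded truck) ≈ 0.4931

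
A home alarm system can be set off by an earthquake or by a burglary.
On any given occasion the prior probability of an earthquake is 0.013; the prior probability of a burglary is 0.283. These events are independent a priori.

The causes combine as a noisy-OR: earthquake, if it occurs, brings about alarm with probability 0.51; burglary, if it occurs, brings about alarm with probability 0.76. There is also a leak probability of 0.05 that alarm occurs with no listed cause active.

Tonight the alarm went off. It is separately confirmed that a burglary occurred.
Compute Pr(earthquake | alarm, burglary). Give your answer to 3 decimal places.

Pr(earthquake | alarm, burglary) ≈ 0.015

Under noisy-OR, P(alarm | causes) = 1 − (1−0.05)·∏(1−qᵢ) over the active causes.
P(alarm | burglary) = 0.772×0.987 + 0.88828×0.013 = 0.761964 + 0.011548 = 0.773512
Of this, 0.011548 comes from 0.88828×0.013 (the earthquake=true cases).
Hence the posterior is 0.011548/0.773512 ≈ 0.015.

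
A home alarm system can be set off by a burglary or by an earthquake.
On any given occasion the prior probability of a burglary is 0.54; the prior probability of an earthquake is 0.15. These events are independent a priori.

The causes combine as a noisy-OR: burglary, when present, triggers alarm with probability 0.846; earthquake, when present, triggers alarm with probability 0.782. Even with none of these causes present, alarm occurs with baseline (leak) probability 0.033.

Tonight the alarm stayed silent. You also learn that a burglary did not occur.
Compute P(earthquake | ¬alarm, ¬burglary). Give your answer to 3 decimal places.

P(earthquake | ¬alarm, ¬burglary) ≈ 0.037

Under noisy-OR, P(alarm | causes) = 1 − (1−0.033)·∏(1−qᵢ) over the active causes.
P(¬alarm | ¬burglary) = 0.967·0.85 + 0.210806·0.15 = 0.821950 + 0.031621 = 0.853571
Restricting to configurations with earthquake present: 0.210806·0.15 = 0.031621.
P(earthquake | ¬alarm, ¬burglary) = 0.031621 / 0.853571 ≈ 0.037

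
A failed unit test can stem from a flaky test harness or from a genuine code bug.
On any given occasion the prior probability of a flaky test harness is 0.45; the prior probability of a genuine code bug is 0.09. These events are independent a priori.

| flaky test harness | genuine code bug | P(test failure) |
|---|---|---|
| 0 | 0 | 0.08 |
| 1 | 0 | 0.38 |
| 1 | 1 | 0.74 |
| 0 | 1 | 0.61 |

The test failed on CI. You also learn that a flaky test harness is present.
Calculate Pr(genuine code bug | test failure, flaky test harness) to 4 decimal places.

P(test failure | flaky test harness) = 0.38·0.91 + 0.74·0.09 = 0.345800 + 0.066600 = 0.412400
The genuine code bug-present share is 0.74·0.09 = 0.066600.
So P(genuine code bug | test failure, flaky test harness) = 0.066600/0.412400 ≈ 0.1615.

Pr(genuine code bug | test failure, flaky test harness) ≈ 0.1615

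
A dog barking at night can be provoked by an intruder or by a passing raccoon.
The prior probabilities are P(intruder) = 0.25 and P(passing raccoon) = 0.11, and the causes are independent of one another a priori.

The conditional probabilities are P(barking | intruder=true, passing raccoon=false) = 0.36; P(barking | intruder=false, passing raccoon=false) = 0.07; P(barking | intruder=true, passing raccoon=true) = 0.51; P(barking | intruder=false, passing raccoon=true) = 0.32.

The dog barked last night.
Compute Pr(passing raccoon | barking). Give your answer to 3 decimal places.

P(barking) = 0.07*0.75*0.89 + 0.32*0.75*0.11 + 0.36*0.25*0.89 + 0.51*0.25*0.11 = 0.046725 + 0.026400 + 0.080100 + 0.014025 = 0.167250
Restricting to configurations with passing raccoon present: 0.026400 + 0.014025 = 0.040425.
P(passing raccoon | barking) = 0.040425 / 0.167250 ≈ 0.242

Pr(passing raccoon | barking) ≈ 0.242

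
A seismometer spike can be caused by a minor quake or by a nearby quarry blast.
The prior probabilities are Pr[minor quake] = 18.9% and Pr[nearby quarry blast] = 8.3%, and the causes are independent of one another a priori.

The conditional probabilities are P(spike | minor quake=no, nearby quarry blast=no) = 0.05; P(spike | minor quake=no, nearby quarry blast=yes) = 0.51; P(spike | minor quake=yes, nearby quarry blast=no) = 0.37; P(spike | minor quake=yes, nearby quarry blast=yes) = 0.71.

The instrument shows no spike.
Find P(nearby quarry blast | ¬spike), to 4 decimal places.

P(nearby quarry blast | ¬spike) ≈ 0.0440

Sum P(¬spike|·) weighted by the priors over the 4 (minor quake, nearby quarry blast) configurations:
  P(¬spike) = 0.95*0.811*0.917 + 0.49*0.811*0.083 + 0.63*0.189*0.917 + 0.29*0.189*0.083
        = 0.706503 + 0.032983 + 0.109187 + 0.004549 = 0.853222
Keeping only the nearby quarry blast-present terms gives 0.037532, so
  P(nearby quarry blast | ¬spike) = 0.037532 / 0.853222 ≈ 0.0440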